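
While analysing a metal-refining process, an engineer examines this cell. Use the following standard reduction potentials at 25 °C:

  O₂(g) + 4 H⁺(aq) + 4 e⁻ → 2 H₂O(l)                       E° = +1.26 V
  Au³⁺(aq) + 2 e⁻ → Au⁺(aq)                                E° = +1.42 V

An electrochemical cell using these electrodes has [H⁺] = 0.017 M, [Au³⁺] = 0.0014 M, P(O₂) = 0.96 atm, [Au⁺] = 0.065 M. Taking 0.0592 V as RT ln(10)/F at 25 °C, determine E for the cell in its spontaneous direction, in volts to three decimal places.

Au³⁺/Au⁺ is the cathode (higher E°), O₂/H₂O the anode: E°cell = +1.42 − (+1.26) = +0.16 V, n = 4.
Overall: 2 Au³⁺(aq) + 2 H₂O(l) → 2 Au⁺(aq) + O₂(g) + 4 H⁺(aq)
Q = [Au⁺]^2·P(O₂)·[H⁺]^4 / ([Au³⁺]^2); log Q = -3.762.
E = E° − (0.0592/n) log Q = +0.16 − (0.0592/4)(-3.762) = +0.216 V.

+0.216 V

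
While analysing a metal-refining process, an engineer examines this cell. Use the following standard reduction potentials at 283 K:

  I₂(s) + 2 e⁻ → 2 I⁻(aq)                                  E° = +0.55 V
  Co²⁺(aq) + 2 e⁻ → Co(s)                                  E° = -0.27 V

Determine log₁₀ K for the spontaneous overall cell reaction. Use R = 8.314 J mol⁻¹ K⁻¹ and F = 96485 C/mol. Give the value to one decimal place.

Cathode: I₂/I⁻; anode: Co²⁺/Co. E°cell = (+0.55) − (-0.27) = +0.82 V, with n = 2.
ΔG° = −nFE° = −RT ln K, so ln K = nFE°/(RT) = (2)(96485)(+0.82) / ((8.314)(283)) = 67.252.
log₁₀ K = 67.252 / ln 10 = 29.2.

29.2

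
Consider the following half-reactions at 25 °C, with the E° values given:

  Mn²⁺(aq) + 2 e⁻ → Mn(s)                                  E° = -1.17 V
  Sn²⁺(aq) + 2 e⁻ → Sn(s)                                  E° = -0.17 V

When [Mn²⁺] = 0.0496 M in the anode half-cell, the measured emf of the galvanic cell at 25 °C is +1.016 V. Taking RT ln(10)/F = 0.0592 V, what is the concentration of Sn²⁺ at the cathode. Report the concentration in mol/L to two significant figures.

Sn²⁺/Sn is the cathode, Mn²⁺/Mn the anode: E°cell = +1.00 V, n = 2.
Overall reaction: Sn²⁺(aq) + Mn(s) → Sn(s) + Mn²⁺(aq); Q = [Mn²⁺]^1/[Sn²⁺]^1.
From E = E° − (0.0592/n) log Q: log Q = (E° − E)·n/0.0592 = (+1.00 − (+1.016))·2/0.0592 = -0.5405.
So 1·log[Sn²⁺] = 1·log(0.0496) − log Q = -1.3045 − (-0.5405) = -0.7640; [Sn²⁺] = 10^(-0.7640) ≈ 0.17 M.

0.17 M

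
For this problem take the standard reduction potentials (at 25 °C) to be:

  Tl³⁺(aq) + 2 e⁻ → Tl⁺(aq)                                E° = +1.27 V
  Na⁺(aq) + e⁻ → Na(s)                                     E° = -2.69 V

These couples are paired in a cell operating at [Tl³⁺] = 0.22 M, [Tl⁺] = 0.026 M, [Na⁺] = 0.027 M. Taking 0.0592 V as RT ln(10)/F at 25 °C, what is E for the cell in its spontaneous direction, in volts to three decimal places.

Tl³⁺/Tl⁺ is the cathode (higher E°), Na⁺/Na the anode: E°cell = +1.27 − (-2.69) = +3.96 V, n = 2.
Overall: Tl³⁺(aq) + 2 Na(s) → Tl⁺(aq) + 2 Na⁺(aq)
Q = [Tl⁺]·[Na⁺]^2 / ([Tl³⁺]); log Q = -4.065.
E = E° − (0.0592/n) log Q = +3.96 − (0.0592/2)(-4.065) = +4.080 V.

+4.080 V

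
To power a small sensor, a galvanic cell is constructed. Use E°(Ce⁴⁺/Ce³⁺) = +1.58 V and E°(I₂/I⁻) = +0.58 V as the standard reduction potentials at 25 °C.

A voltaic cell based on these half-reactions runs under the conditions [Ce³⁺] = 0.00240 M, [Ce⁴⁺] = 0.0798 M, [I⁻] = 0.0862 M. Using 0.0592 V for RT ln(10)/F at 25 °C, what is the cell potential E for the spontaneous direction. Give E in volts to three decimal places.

+1.027 V

Ce⁴⁺/Ce³⁺ is the cathode (higher E°), I₂/I⁻ the anode: E°cell = +1.58 − (+0.58) = +1.00 V, n = 2.
Overall: 2 Ce⁴⁺(aq) + 2 I⁻(aq) → 2 Ce³⁺(aq) + I₂(s)
Q = [Ce³⁺]^2 / ([Ce⁴⁺]^2·[I⁻]^2); log Q = -0.915.
E = E° − (0.0592/n) log Q = +1.00 − (0.0592/2)(-0.915) = +1.027 V.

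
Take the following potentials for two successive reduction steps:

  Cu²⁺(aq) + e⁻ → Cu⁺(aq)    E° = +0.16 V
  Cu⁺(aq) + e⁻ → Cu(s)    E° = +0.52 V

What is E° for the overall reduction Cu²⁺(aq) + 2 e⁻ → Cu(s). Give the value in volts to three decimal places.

+0.340 V

Standard free energies of sequential steps add: ΔG°₃ = ΔG°₁ + ΔG°₂, so n₃E°₃ = n₁E°₁ + n₂E°₂.
E°₃ = (1×+0.16 + 1×+0.52) / 2 = (+0.680) / 2 = +0.340 V.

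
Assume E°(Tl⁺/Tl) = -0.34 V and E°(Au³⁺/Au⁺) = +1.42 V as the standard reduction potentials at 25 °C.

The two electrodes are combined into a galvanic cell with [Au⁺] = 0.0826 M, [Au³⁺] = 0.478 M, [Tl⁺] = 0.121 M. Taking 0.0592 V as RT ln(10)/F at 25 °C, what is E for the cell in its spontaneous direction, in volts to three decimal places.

+1.837 V

Au³⁺/Au⁺ is the cathode (higher E°), Tl⁺/Tl the anode: E°cell = +1.42 − (-0.34) = +1.76 V, n = 2.
Overall: Au³⁺(aq) + 2 Tl(s) → Au⁺(aq) + 2 Tl⁺(aq)
Q = [Au⁺]·[Tl⁺]^2 / ([Au³⁺]); log Q = -2.597.
E = E° − (0.0592/n) log Q = +1.76 − (0.0592/2)(-2.597) = +1.837 V.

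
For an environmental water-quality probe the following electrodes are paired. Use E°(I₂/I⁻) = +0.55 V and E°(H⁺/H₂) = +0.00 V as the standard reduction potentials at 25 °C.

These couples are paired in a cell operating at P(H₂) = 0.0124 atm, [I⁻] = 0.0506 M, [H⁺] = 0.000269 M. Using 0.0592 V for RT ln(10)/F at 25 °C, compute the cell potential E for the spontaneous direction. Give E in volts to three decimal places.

I₂/I⁻ is the cathode (higher E°), H⁺/H₂ the anode: E°cell = +0.55 − (+0.00) = +0.55 V, n = 2.
Overall: I₂(s) + H₂(g) → 2 I⁻(aq) + 2 H⁺(aq)
Q = [I⁻]^2·[H⁺]^2 / (P(H₂)); log Q = -7.826.
E = E° − (0.0592/n) log Q = +0.55 − (0.0592/2)(-7.826) = +0.782 V.

+0.782 V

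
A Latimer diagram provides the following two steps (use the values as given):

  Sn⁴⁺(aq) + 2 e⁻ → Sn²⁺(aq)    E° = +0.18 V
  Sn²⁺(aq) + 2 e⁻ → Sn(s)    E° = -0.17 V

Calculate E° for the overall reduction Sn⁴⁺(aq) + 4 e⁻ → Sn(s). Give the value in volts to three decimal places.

+0.005 V

Standard free energies of sequential steps add: ΔG°₃ = ΔG°₁ + ΔG°₂, so n₃E°₃ = n₁E°₁ + n₂E°₂.
E°₃ = (2×+0.18 + 2×-0.17) / 4 = (+0.020) / 4 = +0.005 V.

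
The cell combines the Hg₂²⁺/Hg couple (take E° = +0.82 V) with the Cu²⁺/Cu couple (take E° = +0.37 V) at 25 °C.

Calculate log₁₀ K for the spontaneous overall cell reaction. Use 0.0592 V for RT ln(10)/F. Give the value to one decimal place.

Cathode: Hg₂²⁺/Hg; anode: Cu²⁺/Cu. E°cell = +0.45 V, n = 2.
log K = nE°cell / 0.0592 = (2)(+0.45) / 0.0592 = 15.2.

15.2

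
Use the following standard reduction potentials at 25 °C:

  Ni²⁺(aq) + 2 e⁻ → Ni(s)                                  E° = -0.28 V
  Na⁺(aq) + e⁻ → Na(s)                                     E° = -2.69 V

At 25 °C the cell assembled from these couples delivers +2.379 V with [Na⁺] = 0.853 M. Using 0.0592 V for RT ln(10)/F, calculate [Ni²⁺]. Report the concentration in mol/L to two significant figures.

0.065 M

Ni²⁺/Ni is the cathode, Na⁺/Na the anode: E°cell = +2.41 V, n = 2.
Overall reaction: Ni²⁺(aq) + 2 Na(s) → Ni(s) + 2 Na⁺(aq); Q = [Na⁺]^2/[Ni²⁺]^1.
From E = E° − (0.0592/n) log Q: log Q = (E° − E)·n/0.0592 = (+2.41 − (+2.379))·2/0.0592 = 1.0473.
So 1·log[Ni²⁺] = 2·log(0.853) − log Q = -0.1381 − (1.0473) = -1.1854; [Ni²⁺] = 10^(-1.1854) ≈ 0.065 M.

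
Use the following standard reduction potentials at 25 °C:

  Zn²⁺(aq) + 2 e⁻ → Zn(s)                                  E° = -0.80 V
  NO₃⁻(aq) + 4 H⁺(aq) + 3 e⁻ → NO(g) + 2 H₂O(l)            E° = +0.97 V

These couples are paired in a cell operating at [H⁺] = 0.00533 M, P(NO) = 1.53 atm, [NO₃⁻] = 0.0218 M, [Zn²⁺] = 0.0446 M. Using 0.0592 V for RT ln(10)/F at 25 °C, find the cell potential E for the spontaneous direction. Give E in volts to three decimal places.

+1.594 V

NO₃⁻/NO is the cathode (higher E°), Zn²⁺/Zn the anode: E°cell = +0.97 − (-0.80) = +1.77 V, n = 6.
Overall: 2 NO₃⁻(aq) + 8 H⁺(aq) + 3 Zn(s) → 2 NO(g) + 4 H₂O(l) + 3 Zn²⁺(aq)
Q = P(NO)^2·[Zn²⁺]^3 / ([NO₃⁻]^2·[H⁺]^8); log Q = 17.827.
E = E° − (0.0592/n) log Q = +1.77 − (0.0592/6)(17.827) = +1.594 V.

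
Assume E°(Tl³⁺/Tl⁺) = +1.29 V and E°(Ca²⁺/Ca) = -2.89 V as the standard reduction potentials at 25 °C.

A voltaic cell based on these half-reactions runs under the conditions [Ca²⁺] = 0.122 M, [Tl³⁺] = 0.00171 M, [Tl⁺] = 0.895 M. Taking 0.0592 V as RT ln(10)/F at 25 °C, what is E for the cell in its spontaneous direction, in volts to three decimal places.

+4.127 V

Tl³⁺/Tl⁺ is the cathode (higher E°), Ca²⁺/Ca the anode: E°cell = +1.29 − (-2.89) = +4.18 V, n = 2.
Overall: Tl³⁺(aq) + Ca(s) → Tl⁺(aq) + Ca²⁺(aq)
Q = [Tl⁺]·[Ca²⁺] / ([Tl³⁺]); log Q = 1.805.
E = E° − (0.0592/n) log Q = +4.18 − (0.0592/2)(1.805) = +4.127 V.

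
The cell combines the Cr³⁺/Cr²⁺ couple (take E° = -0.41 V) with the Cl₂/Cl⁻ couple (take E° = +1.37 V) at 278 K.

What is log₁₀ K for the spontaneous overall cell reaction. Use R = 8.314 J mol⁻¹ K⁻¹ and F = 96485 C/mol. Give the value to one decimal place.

64.5

Cathode: Cl₂/Cl⁻; anode: Cr³⁺/Cr²⁺. E°cell = (+1.37) − (-0.41) = +1.78 V, with n = 2.
ΔG° = −nFE° = −RT ln K, so ln K = nFE°/(RT) = (2)(96485)(+1.78) / ((8.314)(278)) = 148.612.
log₁₀ K = 148.612 / ln 10 = 64.5.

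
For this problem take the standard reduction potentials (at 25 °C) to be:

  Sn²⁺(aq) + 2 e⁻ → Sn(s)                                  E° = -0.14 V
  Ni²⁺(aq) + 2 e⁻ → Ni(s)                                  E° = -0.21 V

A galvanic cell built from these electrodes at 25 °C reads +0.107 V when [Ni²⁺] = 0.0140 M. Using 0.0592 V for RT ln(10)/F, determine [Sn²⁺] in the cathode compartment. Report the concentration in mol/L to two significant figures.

0.25 M

Sn²⁺/Sn is the cathode, Ni²⁺/Ni the anode: E°cell = +0.07 V, n = 2.
Overall reaction: Sn²⁺(aq) + Ni(s) → Sn(s) + Ni²⁺(aq); Q = [Ni²⁺]^1/[Sn²⁺]^1.
From E = E° − (0.0592/n) log Q: log Q = (E° − E)·n/0.0592 = (+0.07 − (+0.107))·2/0.0592 = -1.2500.
So 1·log[Sn²⁺] = 1·log(0.014) − log Q = -1.8539 − (-1.2500) = -0.6039; [Sn²⁺] = 10^(-0.6039) ≈ 0.25 M.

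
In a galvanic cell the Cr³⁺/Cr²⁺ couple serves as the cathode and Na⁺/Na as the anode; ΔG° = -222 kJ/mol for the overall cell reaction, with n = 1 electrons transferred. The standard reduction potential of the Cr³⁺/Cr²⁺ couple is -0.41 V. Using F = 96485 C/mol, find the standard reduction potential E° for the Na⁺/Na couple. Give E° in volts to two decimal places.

-2.71 V

E°cell = −ΔG°/(nF) = −(-222×10³)/((1)(96485)) = +2.301 V.
Since Cr³⁺/Cr²⁺ is the cathode and Na⁺/Na the anode, E°cell = E°(Cr³⁺/Cr²⁺) − E°(Na⁺/Na).
So E°(Na⁺/Na) = E°(Cr³⁺/Cr²⁺) − E°cell = (-0.41) − (+2.301) = -2.71 V.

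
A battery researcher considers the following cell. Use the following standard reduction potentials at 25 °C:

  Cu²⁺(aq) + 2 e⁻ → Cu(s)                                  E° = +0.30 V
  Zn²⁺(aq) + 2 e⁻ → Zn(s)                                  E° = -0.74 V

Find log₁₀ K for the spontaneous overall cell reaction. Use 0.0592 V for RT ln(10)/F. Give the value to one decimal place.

35.1

Cathode: Cu²⁺/Cu; anode: Zn²⁺/Zn. E°cell = +1.04 V, n = 2.
log K = nE°cell / 0.0592 = (2)(+1.04) / 0.0592 = 35.1.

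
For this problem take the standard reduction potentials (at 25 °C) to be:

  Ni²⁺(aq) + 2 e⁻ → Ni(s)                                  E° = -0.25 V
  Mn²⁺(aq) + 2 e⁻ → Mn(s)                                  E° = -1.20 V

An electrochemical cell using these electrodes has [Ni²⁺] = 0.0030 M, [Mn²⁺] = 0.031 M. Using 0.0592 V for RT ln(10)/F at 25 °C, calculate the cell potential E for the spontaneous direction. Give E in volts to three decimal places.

Ni²⁺/Ni is the cathode (higher E°), Mn²⁺/Mn the anode: E°cell = -0.25 − (-1.20) = +0.95 V, n = 2.
Overall: Ni²⁺(aq) + Mn(s) → Ni(s) + Mn²⁺(aq)
Q = [Mn²⁺] / ([Ni²⁺]); log Q = 1.014.
E = E° − (0.0592/n) log Q = +0.95 − (0.0592/2)(1.014) = +0.920 V.

+0.920 V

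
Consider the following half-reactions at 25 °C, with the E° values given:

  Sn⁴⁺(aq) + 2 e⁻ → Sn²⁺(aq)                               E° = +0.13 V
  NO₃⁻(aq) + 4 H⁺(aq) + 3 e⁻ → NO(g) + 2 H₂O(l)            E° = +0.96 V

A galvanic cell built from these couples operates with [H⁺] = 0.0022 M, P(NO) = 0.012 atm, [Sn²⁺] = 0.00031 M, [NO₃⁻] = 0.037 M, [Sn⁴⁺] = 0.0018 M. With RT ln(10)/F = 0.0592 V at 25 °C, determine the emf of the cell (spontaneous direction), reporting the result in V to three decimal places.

NO₃⁻/NO is the cathode (higher E°), Sn⁴⁺/Sn²⁺ the anode: E°cell = +0.96 − (+0.13) = +0.83 V, n = 6.
Overall: 2 NO₃⁻(aq) + 8 H⁺(aq) + 3 Sn²⁺(aq) → 2 NO(g) + 4 H₂O(l) + 3 Sn⁴⁺(aq)
Q = P(NO)^2·[Sn⁴⁺]^3 / ([NO₃⁻]^2·[H⁺]^8·[Sn²⁺]^3); log Q = 22.574.
E = E° − (0.0592/n) log Q = +0.83 − (0.0592/6)(22.574) = +0.607 V.

+0.607 V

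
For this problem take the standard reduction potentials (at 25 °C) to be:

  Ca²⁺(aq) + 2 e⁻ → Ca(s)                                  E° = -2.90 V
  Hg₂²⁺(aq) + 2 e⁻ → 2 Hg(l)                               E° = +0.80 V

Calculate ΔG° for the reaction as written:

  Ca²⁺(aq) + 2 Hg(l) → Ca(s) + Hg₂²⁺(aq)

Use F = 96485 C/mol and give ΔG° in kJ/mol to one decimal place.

+714.0 kJ/mol

As written, Ca²⁺/Ca is reduced (cathode) and Hg₂²⁺/Hg is oxidised (anode), so E°cell = (-2.90) − (+0.80) = -3.70 V.
Balancing electrons gives n = 2.
ΔG° = −nFE° = −(2)(96485)(-3.70) = 713,989 J = +714.0 kJ/mol.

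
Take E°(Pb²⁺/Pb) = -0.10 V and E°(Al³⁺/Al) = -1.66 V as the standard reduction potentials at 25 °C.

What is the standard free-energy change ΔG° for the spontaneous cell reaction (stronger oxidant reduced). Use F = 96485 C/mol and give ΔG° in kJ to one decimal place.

-903.1 kJ

Pb²⁺/Pb (E° = -0.10 V) is the cathode; Al³⁺/Al (E° = -1.66 V) is the anode, so E°cell = +1.56 V.
Balancing electrons gives n = 6 (lcm of 2 and 3).
ΔG° = −nFE° = −(6)(96485)(+1.56) = -903,100 J = -903.1 kJ.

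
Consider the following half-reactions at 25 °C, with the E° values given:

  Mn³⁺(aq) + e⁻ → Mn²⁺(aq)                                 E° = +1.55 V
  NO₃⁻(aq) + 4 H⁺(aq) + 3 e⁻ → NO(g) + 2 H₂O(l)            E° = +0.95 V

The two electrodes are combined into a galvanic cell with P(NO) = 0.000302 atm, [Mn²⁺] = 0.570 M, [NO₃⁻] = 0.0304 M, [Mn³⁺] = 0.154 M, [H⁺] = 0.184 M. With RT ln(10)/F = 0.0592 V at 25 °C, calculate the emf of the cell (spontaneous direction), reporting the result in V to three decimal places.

Mn³⁺/Mn²⁺ is the cathode (higher E°), NO₃⁻/NO the anode: E°cell = +1.55 − (+0.95) = +0.60 V, n = 3.
Overall: 3 Mn³⁺(aq) + NO(g) + 2 H₂O(l) → 3 Mn²⁺(aq) + NO₃⁻(aq) + 4 H⁺(aq)
Q = [Mn²⁺]^3·[NO₃⁻]·[H⁺]^4 / ([Mn³⁺]^3·P(NO)); log Q = 0.767.
E = E° − (0.0592/n) log Q = +0.60 − (0.0592/3)(0.767) = +0.585 V.

+0.585 V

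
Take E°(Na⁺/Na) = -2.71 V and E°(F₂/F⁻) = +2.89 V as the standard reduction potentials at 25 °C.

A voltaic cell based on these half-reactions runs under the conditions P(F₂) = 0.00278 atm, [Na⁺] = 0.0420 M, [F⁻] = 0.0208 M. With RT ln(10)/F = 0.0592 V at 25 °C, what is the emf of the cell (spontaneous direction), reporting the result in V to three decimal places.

F₂/F⁻ is the cathode (higher E°), Na⁺/Na the anode: E°cell = +2.89 − (-2.71) = +5.60 V, n = 2.
Overall: F₂(g) + 2 Na(s) → 2 F⁻(aq) + 2 Na⁺(aq)
Q = [F⁻]^2·[Na⁺]^2 / (P(F₂)); log Q = -3.561.
E = E° − (0.0592/n) log Q = +5.60 − (0.0592/2)(-3.561) = +5.705 V.

+5.705 V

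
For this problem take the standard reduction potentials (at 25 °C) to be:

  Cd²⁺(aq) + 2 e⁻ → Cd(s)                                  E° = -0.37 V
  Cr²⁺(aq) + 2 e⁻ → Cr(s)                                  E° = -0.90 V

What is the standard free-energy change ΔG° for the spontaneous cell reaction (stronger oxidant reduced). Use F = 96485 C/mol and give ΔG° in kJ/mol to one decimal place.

-102.3 kJ/mol

Cd²⁺/Cd (E° = -0.37 V) is the cathode; Cr²⁺/Cr (E° = -0.90 V) is the anode, so E°cell = +0.53 V.
Balancing electrons gives n = 2 (lcm of 2 and 2).
ΔG° = −nFE° = −(2)(96485)(+0.53) = -102,274 J = -102.3 kJ/mol.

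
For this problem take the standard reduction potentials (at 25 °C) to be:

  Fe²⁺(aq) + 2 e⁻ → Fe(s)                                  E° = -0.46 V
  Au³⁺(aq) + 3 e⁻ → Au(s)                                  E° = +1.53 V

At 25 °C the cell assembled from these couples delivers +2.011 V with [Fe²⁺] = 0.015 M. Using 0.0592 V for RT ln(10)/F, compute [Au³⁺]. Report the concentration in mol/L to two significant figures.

Au³⁺/Au is the cathode, Fe²⁺/Fe the anode: E°cell = +1.99 V, n = 6.
Overall reaction: 2 Au³⁺(aq) + 3 Fe(s) → 2 Au(s) + 3 Fe²⁺(aq); Q = [Fe²⁺]^3/[Au³⁺]^2.
From E = E° − (0.0592/n) log Q: log Q = (E° − E)·n/0.0592 = (+1.99 − (+2.011))·6/0.0592 = -2.1284.
So 2·log[Au³⁺] = 3·log(0.015) − log Q = -5.4717 − (-2.1284) = -3.3433; log[Au³⁺] = -3.3433 / 2 = -1.6717; [Au³⁺] = 10^(-1.6717) ≈ 0.021 M.

0.021 M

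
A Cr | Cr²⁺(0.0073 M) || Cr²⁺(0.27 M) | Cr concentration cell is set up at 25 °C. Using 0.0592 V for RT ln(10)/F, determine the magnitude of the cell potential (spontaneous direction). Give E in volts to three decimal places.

For a concentration cell E°cell = 0. The 0.27 M side is the cathode (reduction is favoured where [Cr²⁺] is higher).
With n = 2, E = −(0.0592/2) log([Cr²⁺]ₐₙ/[Cr²⁺]꜀ₐₜ) = −(0.0592/2) log(0.0073/0.27) = −(0.0592/2)(-1.568) = +0.046 V.

+0.046 V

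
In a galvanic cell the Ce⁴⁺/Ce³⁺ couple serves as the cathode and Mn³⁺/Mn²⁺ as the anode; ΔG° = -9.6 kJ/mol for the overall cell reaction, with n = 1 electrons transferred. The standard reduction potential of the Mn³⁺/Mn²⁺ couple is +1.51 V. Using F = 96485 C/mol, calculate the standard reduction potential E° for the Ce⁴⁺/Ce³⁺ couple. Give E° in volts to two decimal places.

E°cell = −ΔG°/(nF) = −(-9.6×10³)/((1)(96485)) = +0.099 V.
Since Ce⁴⁺/Ce³⁺ is the cathode and Mn³⁺/Mn²⁺ the anode, E°cell = E°(Ce⁴⁺/Ce³⁺) − E°(Mn³⁺/Mn²⁺).
So E°(Ce⁴⁺/Ce³⁺) = E°cell + E°(Mn³⁺/Mn²⁺) = +0.099 + (+1.51) = +1.61 V.

+1.61 V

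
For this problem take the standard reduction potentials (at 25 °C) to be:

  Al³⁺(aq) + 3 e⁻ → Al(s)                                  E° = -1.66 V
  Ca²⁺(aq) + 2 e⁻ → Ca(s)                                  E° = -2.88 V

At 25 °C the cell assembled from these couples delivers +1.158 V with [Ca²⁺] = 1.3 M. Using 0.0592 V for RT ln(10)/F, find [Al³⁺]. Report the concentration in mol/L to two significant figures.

0.0011 M

Al³⁺/Al is the cathode, Ca²⁺/Ca the anode: E°cell = +1.22 V, n = 6.
Overall reaction: 2 Al³⁺(aq) + 3 Ca(s) → 2 Al(s) + 3 Ca²⁺(aq); Q = [Ca²⁺]^3/[Al³⁺]^2.
From E = E° − (0.0592/n) log Q: log Q = (E° − E)·n/0.0592 = (+1.22 − (+1.158))·6/0.0592 = 6.2838.
So 2·log[Al³⁺] = 3·log(1.3) − log Q = 0.3418 − (6.2838) = -5.9420; log[Al³⁺] = -5.9420 / 2 = -2.9710; [Al³⁺] = 10^(-2.9710) ≈ 0.0011 M.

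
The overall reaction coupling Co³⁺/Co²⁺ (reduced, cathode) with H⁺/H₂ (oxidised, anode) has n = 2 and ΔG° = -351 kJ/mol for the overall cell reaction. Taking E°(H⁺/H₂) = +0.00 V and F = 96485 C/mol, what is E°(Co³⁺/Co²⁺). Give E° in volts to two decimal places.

+1.82 V

E°cell = −ΔG°/(nF) = −(-351×10³)/((2)(96485)) = +1.819 V.
Since Co³⁺/Co²⁺ is the cathode and H⁺/H₂ the anode, E°cell = E°(Co³⁺/Co²⁺) − E°(H⁺/H₂).
So E°(Co³⁺/Co²⁺) = E°cell + E°(H⁺/H₂) = +1.819 + (+0.00) = +1.82 V.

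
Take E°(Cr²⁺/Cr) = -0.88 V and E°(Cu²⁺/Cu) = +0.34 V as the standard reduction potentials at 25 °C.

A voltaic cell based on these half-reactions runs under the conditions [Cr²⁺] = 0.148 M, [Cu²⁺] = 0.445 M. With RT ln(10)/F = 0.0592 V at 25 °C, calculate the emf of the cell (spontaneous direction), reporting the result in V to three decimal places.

+1.234 V

Cu²⁺/Cu is the cathode (higher E°), Cr²⁺/Cr the anode: E°cell = +0.34 − (-0.88) = +1.22 V, n = 2.
Overall: Cu²⁺(aq) + Cr(s) → Cu(s) + Cr²⁺(aq)
Q = [Cr²⁺] / ([Cu²⁺]); log Q = -0.478.
E = E° − (0.0592/n) log Q = +1.22 − (0.0592/2)(-0.478) = +1.234 V.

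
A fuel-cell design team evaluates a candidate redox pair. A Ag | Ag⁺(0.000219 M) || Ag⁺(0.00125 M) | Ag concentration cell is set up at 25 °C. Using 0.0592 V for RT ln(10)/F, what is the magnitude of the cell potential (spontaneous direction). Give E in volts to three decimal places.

For a concentration cell E°cell = 0. The 0.00125 M side is the cathode (reduction is favoured where [Ag⁺] is higher).
With n = 1, E = −(0.0592/1) log([Ag⁺]ₐₙ/[Ag⁺]꜀ₐₜ) = −(0.0592/1) log(0.000219/0.00125) = −(0.0592/1)(-0.756) = +0.045 V.

+0.045 V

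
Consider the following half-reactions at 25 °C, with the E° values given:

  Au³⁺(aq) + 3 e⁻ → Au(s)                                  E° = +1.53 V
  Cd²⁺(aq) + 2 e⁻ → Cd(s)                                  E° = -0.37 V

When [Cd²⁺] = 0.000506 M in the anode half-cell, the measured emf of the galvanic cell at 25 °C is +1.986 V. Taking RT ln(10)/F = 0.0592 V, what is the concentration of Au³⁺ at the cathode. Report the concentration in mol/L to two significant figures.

0.26 M

Au³⁺/Au is the cathode, Cd²⁺/Cd the anode: E°cell = +1.90 V, n = 6.
Overall reaction: 2 Au³⁺(aq) + 3 Cd(s) → 2 Au(s) + 3 Cd²⁺(aq); Q = [Cd²⁺]^3/[Au³⁺]^2.
From E = E° − (0.0592/n) log Q: log Q = (E° − E)·n/0.0592 = (+1.90 − (+1.986))·6/0.0592 = -8.7162.
So 2·log[Au³⁺] = 3·log(0.000506) − log Q = -9.8875 − (-8.7162) = -1.1713; log[Au³⁺] = -1.1713 / 2 = -0.5857; [Au³⁺] = 10^(-0.5857) ≈ 0.26 M.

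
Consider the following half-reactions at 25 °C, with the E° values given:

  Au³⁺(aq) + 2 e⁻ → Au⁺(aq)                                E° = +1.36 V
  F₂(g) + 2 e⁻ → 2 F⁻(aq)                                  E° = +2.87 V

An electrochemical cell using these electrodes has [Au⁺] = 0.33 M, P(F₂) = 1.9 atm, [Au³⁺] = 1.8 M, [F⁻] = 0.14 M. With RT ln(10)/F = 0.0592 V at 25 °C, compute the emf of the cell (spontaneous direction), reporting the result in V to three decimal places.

F₂/F⁻ is the cathode (higher E°), Au³⁺/Au⁺ the anode: E°cell = +2.87 − (+1.36) = +1.51 V, n = 2.
Overall: F₂(g) + Au⁺(aq) → 2 F⁻(aq) + Au³⁺(aq)
Q = [F⁻]^2·[Au³⁺] / (P(F₂)·[Au⁺]); log Q = -1.250.
E = E° − (0.0592/n) log Q = +1.51 − (0.0592/2)(-1.250) = +1.547 V.

+1.547 V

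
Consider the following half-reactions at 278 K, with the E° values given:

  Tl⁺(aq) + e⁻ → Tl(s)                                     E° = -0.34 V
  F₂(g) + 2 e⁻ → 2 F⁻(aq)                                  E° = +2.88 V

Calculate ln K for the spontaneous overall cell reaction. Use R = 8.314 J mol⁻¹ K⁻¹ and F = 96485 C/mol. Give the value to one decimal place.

Cathode: F₂/F⁻; anode: Tl⁺/Tl. E°cell = (+2.88) − (-0.34) = +3.22 V, with n = 2.
ΔG° = −nFE° = −RT ln K, so ln K = nFE°/(RT) = (2)(96485)(+3.22) / ((8.314)(278)) = 268.838.

268.8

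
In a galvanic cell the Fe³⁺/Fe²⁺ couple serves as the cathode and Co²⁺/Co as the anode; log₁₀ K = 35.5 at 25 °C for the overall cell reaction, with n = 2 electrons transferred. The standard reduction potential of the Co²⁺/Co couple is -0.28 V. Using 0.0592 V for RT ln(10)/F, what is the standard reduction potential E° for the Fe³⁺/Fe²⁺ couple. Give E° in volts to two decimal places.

E°cell = (0.0592/n)·log K = (0.0592/2)(35.5) = +1.051 V.
Since Fe³⁺/Fe²⁺ is the cathode and Co²⁺/Co the anode, E°cell = E°(Fe³⁺/Fe²⁺) − E°(Co²⁺/Co).
So E°(Fe³⁺/Fe²⁺) = E°cell + E°(Co²⁺/Co) = +1.051 + (-0.28) = +0.77 V.

+0.77 V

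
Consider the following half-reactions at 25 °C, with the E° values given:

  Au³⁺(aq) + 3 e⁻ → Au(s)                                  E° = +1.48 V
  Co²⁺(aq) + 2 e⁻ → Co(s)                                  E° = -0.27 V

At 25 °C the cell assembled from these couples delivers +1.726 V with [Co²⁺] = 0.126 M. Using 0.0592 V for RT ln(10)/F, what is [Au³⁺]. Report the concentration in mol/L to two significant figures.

0.0027 M

Au³⁺/Au is the cathode, Co²⁺/Co the anode: E°cell = +1.75 V, n = 6.
Overall reaction: 2 Au³⁺(aq) + 3 Co(s) → 2 Au(s) + 3 Co²⁺(aq); Q = [Co²⁺]^3/[Au³⁺]^2.
From E = E° − (0.0592/n) log Q: log Q = (E° − E)·n/0.0592 = (+1.75 − (+1.726))·6/0.0592 = 2.4324.
So 2·log[Au³⁺] = 3·log(0.126) − log Q = -2.6989 − (2.4324) = -5.1313; log[Au³⁺] = -5.1313 / 2 = -2.5657; [Au³⁺] = 10^(-2.5657) ≈ 0.0027 M.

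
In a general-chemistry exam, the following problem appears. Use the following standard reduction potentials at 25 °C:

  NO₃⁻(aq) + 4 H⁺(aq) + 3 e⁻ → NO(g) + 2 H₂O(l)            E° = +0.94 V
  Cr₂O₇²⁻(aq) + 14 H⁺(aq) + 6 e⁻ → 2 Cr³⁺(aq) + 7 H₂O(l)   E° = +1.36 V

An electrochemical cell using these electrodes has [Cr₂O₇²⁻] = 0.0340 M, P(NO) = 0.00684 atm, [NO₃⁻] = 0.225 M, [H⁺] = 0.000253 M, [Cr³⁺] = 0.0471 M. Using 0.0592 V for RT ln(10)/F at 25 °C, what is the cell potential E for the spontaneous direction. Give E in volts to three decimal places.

Cr₂O₇²⁻/Cr³⁺ is the cathode (higher E°), NO₃⁻/NO the anode: E°cell = +1.36 − (+0.94) = +0.42 V, n = 6.
Overall: Cr₂O₇²⁻(aq) + 6 H⁺(aq) + 2 NO(g) → 2 Cr³⁺(aq) + 3 H₂O(l) + 2 NO₃⁻(aq)
Q = [Cr³⁺]^2·[NO₃⁻]^2 / ([Cr₂O₇²⁻]·[H⁺]^6·P(NO)^2); log Q = 23.430.
E = E° − (0.0592/n) log Q = +0.42 − (0.0592/6)(23.430) = +0.189 V.

+0.189 V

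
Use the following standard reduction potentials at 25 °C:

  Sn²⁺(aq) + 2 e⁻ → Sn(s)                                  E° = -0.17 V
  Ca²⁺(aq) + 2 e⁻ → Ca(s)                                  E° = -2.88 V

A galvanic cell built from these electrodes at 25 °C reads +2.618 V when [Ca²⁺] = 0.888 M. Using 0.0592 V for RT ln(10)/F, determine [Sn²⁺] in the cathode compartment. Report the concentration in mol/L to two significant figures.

0.00069 M

Sn²⁺/Sn is the cathode, Ca²⁺/Ca the anode: E°cell = +2.71 V, n = 2.
Overall reaction: Sn²⁺(aq) + Ca(s) → Sn(s) + Ca²⁺(aq); Q = [Ca²⁺]^1/[Sn²⁺]^1.
From E = E° − (0.0592/n) log Q: log Q = (E° − E)·n/0.0592 = (+2.71 − (+2.618))·2/0.0592 = 3.1081.
So 1·log[Sn²⁺] = 1·log(0.888) − log Q = -0.0516 − (3.1081) = -3.1597; [Sn²⁺] = 10^(-3.1597) ≈ 0.00069 M.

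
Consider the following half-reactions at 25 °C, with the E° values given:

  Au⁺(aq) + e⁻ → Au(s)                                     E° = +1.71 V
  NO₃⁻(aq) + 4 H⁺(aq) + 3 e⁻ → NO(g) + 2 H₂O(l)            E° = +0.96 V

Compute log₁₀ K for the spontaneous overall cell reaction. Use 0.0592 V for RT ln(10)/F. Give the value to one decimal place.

Cathode: Au⁺/Au; anode: NO₃⁻/NO. E°cell = +0.75 V, n = 3.
log K = nE°cell / 0.0592 = (3)(+0.75) / 0.0592 = 38.0.

38.0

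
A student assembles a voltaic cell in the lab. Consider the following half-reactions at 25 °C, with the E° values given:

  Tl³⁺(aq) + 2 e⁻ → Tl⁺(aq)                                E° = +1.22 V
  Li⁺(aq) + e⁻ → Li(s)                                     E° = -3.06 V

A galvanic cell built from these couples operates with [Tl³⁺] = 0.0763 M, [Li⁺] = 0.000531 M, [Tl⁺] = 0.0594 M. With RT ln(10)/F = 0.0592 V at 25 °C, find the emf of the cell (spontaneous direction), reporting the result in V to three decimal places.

+4.477 V

Tl³⁺/Tl⁺ is the cathode (higher E°), Li⁺/Li the anode: E°cell = +1.22 − (-3.06) = +4.28 V, n = 2.
Overall: Tl³⁺(aq) + 2 Li(s) → Tl⁺(aq) + 2 Li⁺(aq)
Q = [Tl⁺]·[Li⁺]^2 / ([Tl³⁺]); log Q = -6.659.
E = E° − (0.0592/n) log Q = +4.28 − (0.0592/2)(-6.659) = +4.477 V.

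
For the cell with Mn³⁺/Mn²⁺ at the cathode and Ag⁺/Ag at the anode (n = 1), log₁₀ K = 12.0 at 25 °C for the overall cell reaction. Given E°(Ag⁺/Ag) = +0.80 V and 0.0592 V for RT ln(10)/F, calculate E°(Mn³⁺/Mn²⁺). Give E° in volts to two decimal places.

E°cell = (0.0592/n)·log K = (0.0592/1)(12.0) = +0.710 V.
Since Mn³⁺/Mn²⁺ is the cathode and Ag⁺/Ag the anode, E°cell = E°(Mn³⁺/Mn²⁺) − E°(Ag⁺/Ag).
So E°(Mn³⁺/Mn²⁺) = E°cell + E°(Ag⁺/Ag) = +0.710 + (+0.80) = +1.51 V.

+1.51 V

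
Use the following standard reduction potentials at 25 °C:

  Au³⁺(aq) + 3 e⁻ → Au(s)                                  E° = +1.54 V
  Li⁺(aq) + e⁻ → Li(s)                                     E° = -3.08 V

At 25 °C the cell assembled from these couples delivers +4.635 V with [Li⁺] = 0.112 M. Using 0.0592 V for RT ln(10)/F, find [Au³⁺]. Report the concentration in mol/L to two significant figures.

0.0081 M

Au³⁺/Au is the cathode, Li⁺/Li the anode: E°cell = +4.62 V, n = 3.
Overall reaction: Au³⁺(aq) + 3 Li(s) → Au(s) + 3 Li⁺(aq); Q = [Li⁺]^3/[Au³⁺]^1.
From E = E° − (0.0592/n) log Q: log Q = (E° − E)·n/0.0592 = (+4.62 − (+4.635))·3/0.0592 = -0.7601.
So 1·log[Au³⁺] = 3·log(0.112) − log Q = -2.8523 − (-0.7601) = -2.0922; [Au³⁺] = 10^(-2.0922) ≈ 0.0081 M.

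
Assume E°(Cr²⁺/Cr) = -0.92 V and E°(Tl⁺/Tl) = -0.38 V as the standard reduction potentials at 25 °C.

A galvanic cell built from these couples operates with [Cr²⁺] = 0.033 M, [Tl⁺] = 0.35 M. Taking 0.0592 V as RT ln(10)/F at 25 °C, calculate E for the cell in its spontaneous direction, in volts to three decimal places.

Tl⁺/Tl is the cathode (higher E°), Cr²⁺/Cr the anode: E°cell = -0.38 − (-0.92) = +0.54 V, n = 2.
Overall: 2 Tl⁺(aq) + Cr(s) → 2 Tl(s) + Cr²⁺(aq)
Q = [Cr²⁺] / ([Tl⁺]^2); log Q = -0.570.
E = E° − (0.0592/n) log Q = +0.54 − (0.0592/2)(-0.570) = +0.557 V.

+0.557 V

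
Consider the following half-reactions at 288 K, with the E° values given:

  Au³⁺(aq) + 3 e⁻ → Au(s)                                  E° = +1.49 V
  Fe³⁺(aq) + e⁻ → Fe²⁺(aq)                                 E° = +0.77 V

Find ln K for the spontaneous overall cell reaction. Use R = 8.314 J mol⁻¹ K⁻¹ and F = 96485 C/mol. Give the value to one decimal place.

87.0

Cathode: Au³⁺/Au; anode: Fe³⁺/Fe²⁺. E°cell = (+1.49) − (+0.77) = +0.72 V, with n = 3.
ΔG° = −nFE° = −RT ln K, so ln K = nFE°/(RT) = (3)(96485)(+0.72) / ((8.314)(288)) = 87.038.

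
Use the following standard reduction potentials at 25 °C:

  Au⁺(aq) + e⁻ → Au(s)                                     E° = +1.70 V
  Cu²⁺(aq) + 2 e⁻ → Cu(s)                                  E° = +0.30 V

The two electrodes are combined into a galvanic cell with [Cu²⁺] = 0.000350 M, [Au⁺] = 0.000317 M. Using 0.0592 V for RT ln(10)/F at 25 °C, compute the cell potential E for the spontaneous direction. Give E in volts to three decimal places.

+1.295 V

Au⁺/Au is the cathode (higher E°), Cu²⁺/Cu the anode: E°cell = +1.70 − (+0.30) = +1.40 V, n = 2.
Overall: 2 Au⁺(aq) + Cu(s) → 2 Au(s) + Cu²⁺(aq)
Q = [Cu²⁺] / ([Au⁺]^2); log Q = 3.542.
E = E° − (0.0592/n) log Q = +1.40 − (0.0592/2)(3.542) = +1.295 V.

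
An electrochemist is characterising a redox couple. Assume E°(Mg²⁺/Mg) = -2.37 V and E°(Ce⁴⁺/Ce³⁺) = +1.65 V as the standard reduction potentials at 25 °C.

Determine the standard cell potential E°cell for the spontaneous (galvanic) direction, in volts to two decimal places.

+4.02 V

The Ce⁴⁺/Ce³⁺ couple has the higher reduction potential, so it is the cathode; Mg²⁺/Mg is oxidised at the anode.
E°cell = E°(cathode) − E°(anode) = (+1.65) − (-2.37) = +4.02 V.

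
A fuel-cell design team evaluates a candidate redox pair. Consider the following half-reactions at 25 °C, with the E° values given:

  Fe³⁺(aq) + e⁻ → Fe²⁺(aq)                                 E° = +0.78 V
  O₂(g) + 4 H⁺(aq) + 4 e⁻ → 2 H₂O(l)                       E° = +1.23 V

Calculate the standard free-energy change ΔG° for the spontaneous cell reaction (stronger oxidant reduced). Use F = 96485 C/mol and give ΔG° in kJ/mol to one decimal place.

O₂/H₂O (E° = +1.23 V) is the cathode; Fe³⁺/Fe²⁺ (E° = +0.78 V) is the anode, so E°cell = +0.45 V.
Balancing electrons gives n = 4 (lcm of 4 and 1).
ΔG° = −nFE° = −(4)(96485)(+0.45) = -173,673 J = -173.7 kJ/mol.

-173.7 kJ/mol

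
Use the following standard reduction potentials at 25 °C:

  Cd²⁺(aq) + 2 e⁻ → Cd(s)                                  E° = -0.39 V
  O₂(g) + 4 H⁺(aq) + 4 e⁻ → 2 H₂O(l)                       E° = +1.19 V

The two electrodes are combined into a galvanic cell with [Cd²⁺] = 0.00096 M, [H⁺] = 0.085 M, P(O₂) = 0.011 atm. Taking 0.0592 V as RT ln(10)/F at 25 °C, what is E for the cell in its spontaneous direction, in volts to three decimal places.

+1.577 V

O₂/H₂O is the cathode (higher E°), Cd²⁺/Cd the anode: E°cell = +1.19 − (-0.39) = +1.58 V, n = 4.
Overall: O₂(g) + 4 H⁺(aq) + 2 Cd(s) → 2 H₂O(l) + 2 Cd²⁺(aq)
Q = [Cd²⁺]^2 / (P(O₂)·[H⁺]^4); log Q = 0.205.
E = E° − (0.0592/n) log Q = +1.58 − (0.0592/4)(0.205) = +1.577 V.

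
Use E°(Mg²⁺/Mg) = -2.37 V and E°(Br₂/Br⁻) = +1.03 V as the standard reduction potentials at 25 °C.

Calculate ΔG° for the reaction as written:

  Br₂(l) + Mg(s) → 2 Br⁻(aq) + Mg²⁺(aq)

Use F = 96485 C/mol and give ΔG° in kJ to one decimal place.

-656.1 kJ

As written, Br₂/Br⁻ is reduced (cathode) and Mg²⁺/Mg is oxidised (anode), so E°cell = (+1.03) − (-2.37) = +3.40 V.
Balancing electrons gives n = 2.
ΔG° = −nFE° = −(2)(96485)(+3.40) = -656,098 J = -656.1 kJ.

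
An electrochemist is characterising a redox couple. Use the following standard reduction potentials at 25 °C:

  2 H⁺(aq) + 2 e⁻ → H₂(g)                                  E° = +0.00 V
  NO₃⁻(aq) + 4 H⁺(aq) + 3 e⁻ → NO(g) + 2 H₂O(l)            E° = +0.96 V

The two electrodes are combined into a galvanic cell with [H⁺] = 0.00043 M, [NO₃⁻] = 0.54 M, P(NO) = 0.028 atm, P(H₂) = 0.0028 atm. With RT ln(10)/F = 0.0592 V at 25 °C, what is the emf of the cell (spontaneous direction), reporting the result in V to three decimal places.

NO₃⁻/NO is the cathode (higher E°), H⁺/H₂ the anode: E°cell = +0.96 − (+0.00) = +0.96 V, n = 6.
Overall: 2 NO₃⁻(aq) + 2 H⁺(aq) + 3 H₂(g) → 2 NO(g) + 4 H₂O(l)
Q = P(NO)^2 / ([NO₃⁻]^2·[H⁺]^2·P(H₂)^3); log Q = 11.821.
E = E° − (0.0592/n) log Q = +0.96 − (0.0592/6)(11.821) = +0.843 V.

+0.843 V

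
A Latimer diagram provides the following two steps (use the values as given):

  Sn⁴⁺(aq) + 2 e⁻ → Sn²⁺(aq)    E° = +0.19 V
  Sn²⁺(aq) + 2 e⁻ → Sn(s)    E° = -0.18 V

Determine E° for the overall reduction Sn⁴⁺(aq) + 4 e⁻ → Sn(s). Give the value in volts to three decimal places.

Since ΔG° = −nFE° is additive over sequential reductions, n₃E°₃ = n₁E°₁ + n₂E°₂.
E°₃ = (2×+0.19 + 2×-0.18) / 4 = (+0.020) / 4 = +0.005 V.

+0.005 V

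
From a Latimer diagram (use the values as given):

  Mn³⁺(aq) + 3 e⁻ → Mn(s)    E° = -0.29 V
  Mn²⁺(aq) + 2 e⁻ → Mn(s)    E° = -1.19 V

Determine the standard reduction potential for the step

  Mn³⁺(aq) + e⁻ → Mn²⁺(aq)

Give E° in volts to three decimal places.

Sequential free energies add, so n₃E°₃ = n₁E°₁ + n₂E°₂.
With n₃ = 3, and the known step contributing 2×(-1.19) V, the unknown satisfies 1·E° = 3×(-0.29) − 2×(-1.19) = +1.510.
E° = +1.510 / 1 = +1.510 V.

+1.510 V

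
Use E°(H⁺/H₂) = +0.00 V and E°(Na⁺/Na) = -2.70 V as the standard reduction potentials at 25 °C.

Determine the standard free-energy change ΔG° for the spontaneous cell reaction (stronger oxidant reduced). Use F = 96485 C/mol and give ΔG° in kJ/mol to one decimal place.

-521.0 kJ/mol

H⁺/H₂ (E° = +0.00 V) is the cathode; Na⁺/Na (E° = -2.70 V) is the anode, so E°cell = +2.70 V.
Balancing electrons gives n = 2 (lcm of 2 and 1).
ΔG° = −nFE° = −(2)(96485)(+2.70) = -521,019 J = -521.0 kJ/mol.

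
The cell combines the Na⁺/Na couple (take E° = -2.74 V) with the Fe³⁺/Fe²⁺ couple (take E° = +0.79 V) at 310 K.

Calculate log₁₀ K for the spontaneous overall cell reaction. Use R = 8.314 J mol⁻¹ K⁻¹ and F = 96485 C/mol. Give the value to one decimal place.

57.4

Cathode: Fe³⁺/Fe²⁺; anode: Na⁺/Na. E°cell = (+0.79) − (-2.74) = +3.53 V, with n = 1.
ΔG° = −nFE° = −RT ln K, so ln K = nFE°/(RT) = (1)(96485)(+3.53) / ((8.314)(310)) = 132.149.
log₁₀ K = 132.149 / ln 10 = 57.4.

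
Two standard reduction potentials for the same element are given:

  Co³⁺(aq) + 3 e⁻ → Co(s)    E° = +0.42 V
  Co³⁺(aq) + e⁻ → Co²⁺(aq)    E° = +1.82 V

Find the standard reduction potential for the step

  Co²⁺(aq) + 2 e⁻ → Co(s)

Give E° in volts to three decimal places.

Sequential free energies add, so n₃E°₃ = n₁E°₁ + n₂E°₂.
With n₃ = 3, and the known step contributing 1×(+1.82) V, the unknown satisfies 2·E° = 3×(+0.42) − 1×(+1.82) = -0.560.
E° = -0.560 / 2 = -0.280 V.

-0.280 V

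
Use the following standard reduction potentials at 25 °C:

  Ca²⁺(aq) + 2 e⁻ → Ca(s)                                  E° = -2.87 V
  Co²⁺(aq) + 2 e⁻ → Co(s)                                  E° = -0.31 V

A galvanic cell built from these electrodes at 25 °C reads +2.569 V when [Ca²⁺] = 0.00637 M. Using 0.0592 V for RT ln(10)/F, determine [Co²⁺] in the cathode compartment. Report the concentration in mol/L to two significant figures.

0.013 M

Co²⁺/Co is the cathode, Ca²⁺/Ca the anode: E°cell = +2.56 V, n = 2.
Overall reaction: Co²⁺(aq) + Ca(s) → Co(s) + Ca²⁺(aq); Q = [Ca²⁺]^1/[Co²⁺]^1.
From E = E° − (0.0592/n) log Q: log Q = (E° − E)·n/0.0592 = (+2.56 − (+2.569))·2/0.0592 = -0.3041.
So 1·log[Co²⁺] = 1·log(0.00637) − log Q = -2.1959 − (-0.3041) = -1.8918; [Co²⁺] = 10^(-1.8918) ≈ 0.013 M.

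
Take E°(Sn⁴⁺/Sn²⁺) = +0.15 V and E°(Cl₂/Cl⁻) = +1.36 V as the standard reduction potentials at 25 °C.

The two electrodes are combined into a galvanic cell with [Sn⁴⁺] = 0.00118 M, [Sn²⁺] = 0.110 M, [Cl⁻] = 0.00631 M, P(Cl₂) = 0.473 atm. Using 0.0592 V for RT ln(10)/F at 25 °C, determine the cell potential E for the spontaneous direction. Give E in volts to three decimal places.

+1.389 V

Cl₂/Cl⁻ is the cathode (higher E°), Sn⁴⁺/Sn²⁺ the anode: E°cell = +1.36 − (+0.15) = +1.21 V, n = 2.
Overall: Cl₂(g) + Sn²⁺(aq) → 2 Cl⁻(aq) + Sn⁴⁺(aq)
Q = [Cl⁻]^2·[Sn⁴⁺] / (P(Cl₂)·[Sn²⁺]); log Q = -6.044.
E = E° − (0.0592/n) log Q = +1.21 − (0.0592/2)(-6.044) = +1.389 V.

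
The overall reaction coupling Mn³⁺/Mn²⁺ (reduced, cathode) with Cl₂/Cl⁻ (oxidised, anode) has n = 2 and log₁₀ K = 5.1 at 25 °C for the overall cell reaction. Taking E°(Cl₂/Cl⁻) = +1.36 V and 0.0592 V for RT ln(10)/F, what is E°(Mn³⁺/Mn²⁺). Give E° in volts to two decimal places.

+1.51 V

E°cell = (0.0592/n)·log K = (0.0592/2)(5.1) = +0.151 V.
Since Mn³⁺/Mn²⁺ is the cathode and Cl₂/Cl⁻ the anode, E°cell = E°(Mn³⁺/Mn²⁺) − E°(Cl₂/Cl⁻).
So E°(Mn³⁺/Mn²⁺) = E°cell + E°(Cl₂/Cl⁻) = +0.151 + (+1.36) = +1.51 V.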